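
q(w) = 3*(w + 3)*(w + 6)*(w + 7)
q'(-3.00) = 36.00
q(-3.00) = 0.00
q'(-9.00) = 108.00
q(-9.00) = -108.00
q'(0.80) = 325.56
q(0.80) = 604.66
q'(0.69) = 313.52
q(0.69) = 569.51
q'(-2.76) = 46.60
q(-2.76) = 9.89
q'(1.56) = 414.66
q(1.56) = 885.28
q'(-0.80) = 171.96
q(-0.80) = 212.78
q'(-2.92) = 39.42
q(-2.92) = 3.02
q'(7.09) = 1376.05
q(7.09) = 5582.94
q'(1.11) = 360.65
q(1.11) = 710.97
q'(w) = 3*(w + 3)*(w + 6) + 3*(w + 3)*(w + 7) + 3*(w + 6)*(w + 7)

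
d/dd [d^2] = 2*d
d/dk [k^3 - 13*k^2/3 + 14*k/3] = 3*k^2 - 26*k/3 + 14/3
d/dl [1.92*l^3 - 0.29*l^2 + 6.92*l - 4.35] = 5.76*l^2 - 0.58*l + 6.92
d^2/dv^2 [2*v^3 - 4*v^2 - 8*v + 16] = 12*v - 8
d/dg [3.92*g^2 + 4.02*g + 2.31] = 7.84*g + 4.02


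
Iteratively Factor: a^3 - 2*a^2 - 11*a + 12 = (a - 4)*(a^2 + 2*a - 3) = (a - 4)*(a + 3)*(a - 1)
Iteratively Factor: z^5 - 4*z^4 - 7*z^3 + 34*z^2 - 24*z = (z + 3)*(z^4 - 7*z^3 + 14*z^2 - 8*z) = (z - 1)*(z + 3)*(z^3 - 6*z^2 + 8*z) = (z - 2)*(z - 1)*(z + 3)*(z^2 - 4*z) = (z - 4)*(z - 2)*(z - 1)*(z + 3)*(z)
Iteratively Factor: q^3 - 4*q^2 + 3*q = (q - 1)*(q^2 - 3*q) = q*(q - 1)*(q - 3)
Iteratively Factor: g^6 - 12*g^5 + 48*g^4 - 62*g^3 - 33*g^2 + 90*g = (g - 3)*(g^5 - 9*g^4 + 21*g^3 + g^2 - 30*g) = g*(g - 3)*(g^4 - 9*g^3 + 21*g^2 + g - 30) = g*(g - 5)*(g - 3)*(g^3 - 4*g^2 + g + 6) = g*(g - 5)*(g - 3)*(g - 2)*(g^2 - 2*g - 3) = g*(g - 5)*(g - 3)*(g - 2)*(g + 1)*(g - 3)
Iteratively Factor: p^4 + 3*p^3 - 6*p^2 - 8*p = (p - 2)*(p^3 + 5*p^2 + 4*p) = p*(p - 2)*(p^2 + 5*p + 4) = p*(p - 2)*(p + 4)*(p + 1)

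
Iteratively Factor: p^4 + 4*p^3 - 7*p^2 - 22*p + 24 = (p - 2)*(p^3 + 6*p^2 + 5*p - 12) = (p - 2)*(p + 3)*(p^2 + 3*p - 4) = (p - 2)*(p + 3)*(p + 4)*(p - 1)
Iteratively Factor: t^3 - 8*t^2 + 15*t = (t)*(t^2 - 8*t + 15) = t*(t - 5)*(t - 3)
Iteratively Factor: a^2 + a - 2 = (a + 2)*(a - 1)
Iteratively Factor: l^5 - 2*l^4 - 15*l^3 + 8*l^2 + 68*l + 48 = (l - 3)*(l^4 + l^3 - 12*l^2 - 28*l - 16) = (l - 3)*(l + 2)*(l^3 - l^2 - 10*l - 8) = (l - 3)*(l + 1)*(l + 2)*(l^2 - 2*l - 8) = (l - 3)*(l + 1)*(l + 2)^2*(l - 4)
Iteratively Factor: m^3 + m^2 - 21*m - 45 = (m - 5)*(m^2 + 6*m + 9) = (m - 5)*(m + 3)*(m + 3)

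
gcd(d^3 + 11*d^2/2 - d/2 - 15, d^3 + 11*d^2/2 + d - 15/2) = d + 5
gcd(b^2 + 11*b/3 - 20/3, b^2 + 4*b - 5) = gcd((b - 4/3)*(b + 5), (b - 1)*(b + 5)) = b + 5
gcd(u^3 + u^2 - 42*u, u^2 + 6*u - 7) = u + 7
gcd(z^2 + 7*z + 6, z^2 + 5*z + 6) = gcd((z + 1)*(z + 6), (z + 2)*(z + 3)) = 1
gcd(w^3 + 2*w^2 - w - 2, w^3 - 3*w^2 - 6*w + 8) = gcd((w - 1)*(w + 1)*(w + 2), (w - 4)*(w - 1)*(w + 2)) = w^2 + w - 2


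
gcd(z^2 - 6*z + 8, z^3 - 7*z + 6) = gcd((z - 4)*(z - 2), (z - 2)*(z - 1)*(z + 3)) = z - 2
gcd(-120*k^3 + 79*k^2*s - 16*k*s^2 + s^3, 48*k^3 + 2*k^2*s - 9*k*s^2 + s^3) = 24*k^2 - 11*k*s + s^2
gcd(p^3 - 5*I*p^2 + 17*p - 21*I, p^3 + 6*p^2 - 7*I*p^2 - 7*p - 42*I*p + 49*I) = p - 7*I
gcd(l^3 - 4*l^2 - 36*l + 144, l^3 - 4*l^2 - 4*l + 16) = l - 4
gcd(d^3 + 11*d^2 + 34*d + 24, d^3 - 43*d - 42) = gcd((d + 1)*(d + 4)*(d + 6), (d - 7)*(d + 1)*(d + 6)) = d^2 + 7*d + 6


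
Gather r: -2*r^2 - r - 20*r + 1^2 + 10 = -2*r^2 - 21*r + 11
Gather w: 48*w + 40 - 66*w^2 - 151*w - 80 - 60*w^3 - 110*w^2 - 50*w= -60*w^3 - 176*w^2 - 153*w - 40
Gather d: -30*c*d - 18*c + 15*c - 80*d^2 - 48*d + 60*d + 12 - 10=-3*c - 80*d^2 + d*(12 - 30*c) + 2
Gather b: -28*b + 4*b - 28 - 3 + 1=-24*b - 30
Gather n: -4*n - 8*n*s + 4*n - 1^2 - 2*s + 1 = -8*n*s - 2*s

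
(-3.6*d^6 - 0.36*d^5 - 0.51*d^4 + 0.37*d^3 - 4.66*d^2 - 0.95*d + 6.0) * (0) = 0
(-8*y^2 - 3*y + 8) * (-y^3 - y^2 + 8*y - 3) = 8*y^5 + 11*y^4 - 69*y^3 - 8*y^2 + 73*y - 24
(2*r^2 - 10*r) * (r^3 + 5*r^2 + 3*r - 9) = 2*r^5 - 44*r^3 - 48*r^2 + 90*r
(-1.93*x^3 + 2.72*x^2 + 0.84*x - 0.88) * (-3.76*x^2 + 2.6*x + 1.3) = 7.2568*x^5 - 15.2452*x^4 + 1.4046*x^3 + 9.0288*x^2 - 1.196*x - 1.144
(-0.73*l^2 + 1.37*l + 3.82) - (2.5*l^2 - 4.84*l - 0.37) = -3.23*l^2 + 6.21*l + 4.19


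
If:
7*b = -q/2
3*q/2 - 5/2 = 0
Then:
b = -5/42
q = 5/3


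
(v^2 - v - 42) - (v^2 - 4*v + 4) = 3*v - 46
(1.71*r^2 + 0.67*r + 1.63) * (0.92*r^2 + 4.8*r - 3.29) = 1.5732*r^4 + 8.8244*r^3 - 0.910299999999999*r^2 + 5.6197*r - 5.3627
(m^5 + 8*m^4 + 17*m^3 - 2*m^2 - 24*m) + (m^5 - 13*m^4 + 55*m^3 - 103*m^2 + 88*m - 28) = 2*m^5 - 5*m^4 + 72*m^3 - 105*m^2 + 64*m - 28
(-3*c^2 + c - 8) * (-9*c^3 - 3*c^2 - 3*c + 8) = 27*c^5 + 78*c^3 - 3*c^2 + 32*c - 64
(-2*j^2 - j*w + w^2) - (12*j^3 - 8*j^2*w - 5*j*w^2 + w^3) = -12*j^3 + 8*j^2*w - 2*j^2 + 5*j*w^2 - j*w - w^3 + w^2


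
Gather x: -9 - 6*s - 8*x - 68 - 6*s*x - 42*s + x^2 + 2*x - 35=-48*s + x^2 + x*(-6*s - 6) - 112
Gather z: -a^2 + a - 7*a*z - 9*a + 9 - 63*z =-a^2 - 8*a + z*(-7*a - 63) + 9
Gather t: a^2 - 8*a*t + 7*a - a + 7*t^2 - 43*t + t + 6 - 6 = a^2 + 6*a + 7*t^2 + t*(-8*a - 42)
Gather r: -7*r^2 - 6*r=-7*r^2 - 6*r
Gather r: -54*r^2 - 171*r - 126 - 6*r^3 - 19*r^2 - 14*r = -6*r^3 - 73*r^2 - 185*r - 126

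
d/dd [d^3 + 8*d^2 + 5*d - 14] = 3*d^2 + 16*d + 5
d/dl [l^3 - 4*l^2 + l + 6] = 3*l^2 - 8*l + 1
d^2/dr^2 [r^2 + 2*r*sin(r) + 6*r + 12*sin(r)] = -2*r*sin(r) - 12*sin(r) + 4*cos(r) + 2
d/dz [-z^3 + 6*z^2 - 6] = 3*z*(4 - z)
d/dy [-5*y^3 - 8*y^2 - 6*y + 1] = -15*y^2 - 16*y - 6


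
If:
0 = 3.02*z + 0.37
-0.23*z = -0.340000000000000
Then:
No Solution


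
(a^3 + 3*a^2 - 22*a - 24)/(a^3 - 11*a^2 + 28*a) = (a^2 + 7*a + 6)/(a*(a - 7))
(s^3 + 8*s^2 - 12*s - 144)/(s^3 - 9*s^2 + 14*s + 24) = (s^2 + 12*s + 36)/(s^2 - 5*s - 6)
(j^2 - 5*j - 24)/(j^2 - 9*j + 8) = (j + 3)/(j - 1)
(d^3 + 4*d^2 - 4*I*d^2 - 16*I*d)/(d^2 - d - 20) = d*(d - 4*I)/(d - 5)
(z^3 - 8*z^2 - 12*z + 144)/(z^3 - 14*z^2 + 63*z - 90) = (z^2 - 2*z - 24)/(z^2 - 8*z + 15)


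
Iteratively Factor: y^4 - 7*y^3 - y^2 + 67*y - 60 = (y - 1)*(y^3 - 6*y^2 - 7*y + 60) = (y - 4)*(y - 1)*(y^2 - 2*y - 15) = (y - 4)*(y - 1)*(y + 3)*(y - 5)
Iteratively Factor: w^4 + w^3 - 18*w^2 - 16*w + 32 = (w + 2)*(w^3 - w^2 - 16*w + 16) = (w - 1)*(w + 2)*(w^2 - 16) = (w - 4)*(w - 1)*(w + 2)*(w + 4)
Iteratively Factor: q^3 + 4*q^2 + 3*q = (q + 3)*(q^2 + q) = (q + 1)*(q + 3)*(q)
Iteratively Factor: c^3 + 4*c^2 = (c + 4)*(c^2) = c*(c + 4)*(c)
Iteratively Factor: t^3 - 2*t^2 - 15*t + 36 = (t - 3)*(t^2 + t - 12) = (t - 3)*(t + 4)*(t - 3)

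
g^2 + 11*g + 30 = (g + 5)*(g + 6)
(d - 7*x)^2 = d^2 - 14*d*x + 49*x^2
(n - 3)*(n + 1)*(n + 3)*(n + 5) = n^4 + 6*n^3 - 4*n^2 - 54*n - 45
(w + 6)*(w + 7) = w^2 + 13*w + 42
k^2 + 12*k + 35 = (k + 5)*(k + 7)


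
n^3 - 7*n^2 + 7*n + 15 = (n - 5)*(n - 3)*(n + 1)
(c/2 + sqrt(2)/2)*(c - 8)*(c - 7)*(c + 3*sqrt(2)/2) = c^4/2 - 15*c^3/2 + 5*sqrt(2)*c^3/4 - 75*sqrt(2)*c^2/4 + 59*c^2/2 - 45*c/2 + 70*sqrt(2)*c + 84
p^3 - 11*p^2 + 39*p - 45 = (p - 5)*(p - 3)^2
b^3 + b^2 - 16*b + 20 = (b - 2)^2*(b + 5)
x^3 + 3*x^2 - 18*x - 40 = (x - 4)*(x + 2)*(x + 5)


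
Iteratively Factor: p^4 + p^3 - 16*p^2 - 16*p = (p + 1)*(p^3 - 16*p) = (p - 4)*(p + 1)*(p^2 + 4*p) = (p - 4)*(p + 1)*(p + 4)*(p)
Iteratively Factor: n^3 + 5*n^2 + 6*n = (n + 2)*(n^2 + 3*n) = n*(n + 2)*(n + 3)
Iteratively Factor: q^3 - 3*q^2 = (q)*(q^2 - 3*q) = q^2*(q - 3)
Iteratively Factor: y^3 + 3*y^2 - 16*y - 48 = (y + 4)*(y^2 - y - 12) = (y + 3)*(y + 4)*(y - 4)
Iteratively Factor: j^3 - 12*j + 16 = (j - 2)*(j^2 + 2*j - 8) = (j - 2)*(j + 4)*(j - 2)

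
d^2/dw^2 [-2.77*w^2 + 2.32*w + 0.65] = -5.54000000000000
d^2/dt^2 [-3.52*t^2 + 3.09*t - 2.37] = -7.04000000000000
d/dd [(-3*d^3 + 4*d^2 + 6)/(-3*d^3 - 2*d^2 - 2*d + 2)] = 2*(9*d^4 + 6*d^3 + 14*d^2 + 20*d + 6)/(9*d^6 + 12*d^5 + 16*d^4 - 4*d^3 - 4*d^2 - 8*d + 4)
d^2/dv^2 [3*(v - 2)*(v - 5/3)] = 6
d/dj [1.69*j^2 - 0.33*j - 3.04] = 3.38*j - 0.33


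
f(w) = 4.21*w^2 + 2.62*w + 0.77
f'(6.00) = 53.14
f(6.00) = 168.05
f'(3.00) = 27.88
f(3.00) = 46.52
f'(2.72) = 25.52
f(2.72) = 39.04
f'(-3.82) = -29.54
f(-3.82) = 52.20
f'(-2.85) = -21.38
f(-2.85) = 27.50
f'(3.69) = 33.69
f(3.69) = 67.76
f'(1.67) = 16.68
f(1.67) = 16.89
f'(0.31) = 5.23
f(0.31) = 1.99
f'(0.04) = 2.96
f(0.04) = 0.88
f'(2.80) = 26.20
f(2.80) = 41.11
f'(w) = 8.42*w + 2.62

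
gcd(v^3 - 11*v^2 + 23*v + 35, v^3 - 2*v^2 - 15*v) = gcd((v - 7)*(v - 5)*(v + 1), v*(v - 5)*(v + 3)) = v - 5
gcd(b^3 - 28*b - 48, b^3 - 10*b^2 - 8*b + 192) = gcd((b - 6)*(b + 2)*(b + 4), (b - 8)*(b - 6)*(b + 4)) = b^2 - 2*b - 24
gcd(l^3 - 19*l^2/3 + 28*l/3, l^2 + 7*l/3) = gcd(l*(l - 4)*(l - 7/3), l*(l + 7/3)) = l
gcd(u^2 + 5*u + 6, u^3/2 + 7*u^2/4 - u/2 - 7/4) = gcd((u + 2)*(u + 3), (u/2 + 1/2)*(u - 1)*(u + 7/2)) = 1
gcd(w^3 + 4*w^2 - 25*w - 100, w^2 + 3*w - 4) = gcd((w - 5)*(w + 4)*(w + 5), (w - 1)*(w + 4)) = w + 4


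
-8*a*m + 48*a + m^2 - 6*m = (-8*a + m)*(m - 6)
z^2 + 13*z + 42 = (z + 6)*(z + 7)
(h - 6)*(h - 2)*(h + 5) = h^3 - 3*h^2 - 28*h + 60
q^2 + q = q*(q + 1)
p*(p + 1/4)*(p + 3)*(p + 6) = p^4 + 37*p^3/4 + 81*p^2/4 + 9*p/2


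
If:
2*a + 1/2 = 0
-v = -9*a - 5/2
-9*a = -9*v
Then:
No Solution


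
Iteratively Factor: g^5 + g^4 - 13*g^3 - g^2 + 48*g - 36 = (g - 2)*(g^4 + 3*g^3 - 7*g^2 - 15*g + 18) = (g - 2)*(g + 3)*(g^3 - 7*g + 6) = (g - 2)*(g - 1)*(g + 3)*(g^2 + g - 6) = (g - 2)^2*(g - 1)*(g + 3)*(g + 3)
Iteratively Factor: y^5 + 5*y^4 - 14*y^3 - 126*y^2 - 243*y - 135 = (y + 3)*(y^4 + 2*y^3 - 20*y^2 - 66*y - 45) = (y - 5)*(y + 3)*(y^3 + 7*y^2 + 15*y + 9) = (y - 5)*(y + 3)^2*(y^2 + 4*y + 3) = (y - 5)*(y + 3)^3*(y + 1)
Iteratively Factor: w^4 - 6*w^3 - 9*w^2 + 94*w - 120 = (w - 3)*(w^3 - 3*w^2 - 18*w + 40) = (w - 5)*(w - 3)*(w^2 + 2*w - 8) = (w - 5)*(w - 3)*(w - 2)*(w + 4)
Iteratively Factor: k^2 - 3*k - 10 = (k - 5)*(k + 2)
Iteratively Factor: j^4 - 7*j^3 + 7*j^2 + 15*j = (j - 3)*(j^3 - 4*j^2 - 5*j) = (j - 5)*(j - 3)*(j^2 + j) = j*(j - 5)*(j - 3)*(j + 1)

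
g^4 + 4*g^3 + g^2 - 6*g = g*(g - 1)*(g + 2)*(g + 3)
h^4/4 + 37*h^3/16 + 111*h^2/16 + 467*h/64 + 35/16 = (h/4 + 1)*(h + 1/2)*(h + 5/4)*(h + 7/2)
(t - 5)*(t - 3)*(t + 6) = t^3 - 2*t^2 - 33*t + 90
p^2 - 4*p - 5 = (p - 5)*(p + 1)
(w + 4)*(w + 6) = w^2 + 10*w + 24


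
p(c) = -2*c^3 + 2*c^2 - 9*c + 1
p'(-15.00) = -1419.00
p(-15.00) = 7336.00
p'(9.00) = -459.00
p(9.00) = -1376.00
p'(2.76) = -43.67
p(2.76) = -50.65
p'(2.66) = -40.81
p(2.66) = -46.43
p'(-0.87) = -17.02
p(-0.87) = 11.66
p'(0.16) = -8.51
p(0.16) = -0.40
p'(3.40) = -64.76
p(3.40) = -85.09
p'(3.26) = -59.73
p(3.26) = -76.38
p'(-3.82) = -111.83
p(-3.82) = 176.05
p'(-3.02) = -75.80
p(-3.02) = 101.51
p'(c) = -6*c^2 + 4*c - 9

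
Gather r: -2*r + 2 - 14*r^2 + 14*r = -14*r^2 + 12*r + 2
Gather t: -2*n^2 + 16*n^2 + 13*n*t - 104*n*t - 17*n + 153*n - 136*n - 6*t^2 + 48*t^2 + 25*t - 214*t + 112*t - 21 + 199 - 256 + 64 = 14*n^2 + 42*t^2 + t*(-91*n - 77) - 14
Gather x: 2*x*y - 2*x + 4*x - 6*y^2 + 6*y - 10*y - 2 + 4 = x*(2*y + 2) - 6*y^2 - 4*y + 2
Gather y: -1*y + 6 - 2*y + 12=18 - 3*y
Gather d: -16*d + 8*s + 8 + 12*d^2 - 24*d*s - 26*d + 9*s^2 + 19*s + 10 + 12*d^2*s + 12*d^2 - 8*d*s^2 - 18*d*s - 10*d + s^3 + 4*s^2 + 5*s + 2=d^2*(12*s + 24) + d*(-8*s^2 - 42*s - 52) + s^3 + 13*s^2 + 32*s + 20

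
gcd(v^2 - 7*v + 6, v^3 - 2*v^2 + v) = v - 1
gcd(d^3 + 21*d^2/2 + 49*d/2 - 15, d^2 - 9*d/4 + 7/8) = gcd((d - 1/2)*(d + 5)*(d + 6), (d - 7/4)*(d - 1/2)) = d - 1/2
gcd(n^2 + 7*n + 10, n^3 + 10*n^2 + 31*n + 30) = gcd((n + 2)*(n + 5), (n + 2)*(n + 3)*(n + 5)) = n^2 + 7*n + 10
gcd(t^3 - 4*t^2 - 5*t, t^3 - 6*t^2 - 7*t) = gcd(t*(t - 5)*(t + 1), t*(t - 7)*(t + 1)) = t^2 + t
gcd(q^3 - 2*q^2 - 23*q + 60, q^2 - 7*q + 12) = q^2 - 7*q + 12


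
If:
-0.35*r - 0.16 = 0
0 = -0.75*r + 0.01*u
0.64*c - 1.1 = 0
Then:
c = 1.72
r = -0.46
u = -34.29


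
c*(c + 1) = c^2 + c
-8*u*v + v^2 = v*(-8*u + v)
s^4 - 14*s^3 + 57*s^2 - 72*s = s*(s - 8)*(s - 3)^2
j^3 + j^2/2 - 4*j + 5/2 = (j - 1)^2*(j + 5/2)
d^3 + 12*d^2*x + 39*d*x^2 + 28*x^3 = (d + x)*(d + 4*x)*(d + 7*x)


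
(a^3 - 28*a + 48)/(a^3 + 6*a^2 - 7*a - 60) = (a^3 - 28*a + 48)/(a^3 + 6*a^2 - 7*a - 60)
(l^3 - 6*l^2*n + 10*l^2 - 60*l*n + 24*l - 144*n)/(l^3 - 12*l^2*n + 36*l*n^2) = (l^2 + 10*l + 24)/(l*(l - 6*n))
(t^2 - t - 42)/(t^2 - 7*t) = (t + 6)/t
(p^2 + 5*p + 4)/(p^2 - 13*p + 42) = (p^2 + 5*p + 4)/(p^2 - 13*p + 42)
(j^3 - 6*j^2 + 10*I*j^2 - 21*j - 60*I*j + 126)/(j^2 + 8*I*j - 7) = (j^2 + 3*j*(-2 + I) - 18*I)/(j + I)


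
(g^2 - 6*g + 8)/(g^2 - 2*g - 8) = (g - 2)/(g + 2)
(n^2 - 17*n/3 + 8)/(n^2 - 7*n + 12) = (n - 8/3)/(n - 4)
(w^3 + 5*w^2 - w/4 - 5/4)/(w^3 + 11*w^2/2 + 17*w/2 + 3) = (2*w^2 + 9*w - 5)/(2*(w^2 + 5*w + 6))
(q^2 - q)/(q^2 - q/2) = 2*(q - 1)/(2*q - 1)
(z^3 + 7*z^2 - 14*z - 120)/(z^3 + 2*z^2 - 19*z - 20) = (z + 6)/(z + 1)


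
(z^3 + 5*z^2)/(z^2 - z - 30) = z^2/(z - 6)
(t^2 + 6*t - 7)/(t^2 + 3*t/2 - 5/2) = 2*(t + 7)/(2*t + 5)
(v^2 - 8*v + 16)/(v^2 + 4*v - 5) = (v^2 - 8*v + 16)/(v^2 + 4*v - 5)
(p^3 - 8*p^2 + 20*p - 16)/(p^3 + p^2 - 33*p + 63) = (p^3 - 8*p^2 + 20*p - 16)/(p^3 + p^2 - 33*p + 63)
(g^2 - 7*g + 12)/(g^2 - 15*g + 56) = (g^2 - 7*g + 12)/(g^2 - 15*g + 56)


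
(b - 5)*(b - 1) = b^2 - 6*b + 5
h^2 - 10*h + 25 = (h - 5)^2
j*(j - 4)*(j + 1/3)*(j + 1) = j^4 - 8*j^3/3 - 5*j^2 - 4*j/3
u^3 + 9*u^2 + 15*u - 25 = (u - 1)*(u + 5)^2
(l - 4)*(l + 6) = l^2 + 2*l - 24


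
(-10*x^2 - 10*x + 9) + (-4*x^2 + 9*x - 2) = -14*x^2 - x + 7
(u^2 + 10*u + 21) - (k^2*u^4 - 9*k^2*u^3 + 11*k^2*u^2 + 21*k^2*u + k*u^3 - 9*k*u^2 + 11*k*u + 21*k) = -k^2*u^4 + 9*k^2*u^3 - 11*k^2*u^2 - 21*k^2*u - k*u^3 + 9*k*u^2 - 11*k*u - 21*k + u^2 + 10*u + 21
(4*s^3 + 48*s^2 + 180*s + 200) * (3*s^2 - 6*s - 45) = 12*s^5 + 120*s^4 + 72*s^3 - 2640*s^2 - 9300*s - 9000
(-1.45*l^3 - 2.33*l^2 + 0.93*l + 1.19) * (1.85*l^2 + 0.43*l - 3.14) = -2.6825*l^5 - 4.934*l^4 + 5.2716*l^3 + 9.9176*l^2 - 2.4085*l - 3.7366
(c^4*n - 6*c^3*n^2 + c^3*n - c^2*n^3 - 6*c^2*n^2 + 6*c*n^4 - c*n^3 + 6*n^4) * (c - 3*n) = c^5*n - 9*c^4*n^2 + c^4*n + 17*c^3*n^3 - 9*c^3*n^2 + 9*c^2*n^4 + 17*c^2*n^3 - 18*c*n^5 + 9*c*n^4 - 18*n^5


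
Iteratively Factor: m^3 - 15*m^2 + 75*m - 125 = (m - 5)*(m^2 - 10*m + 25) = (m - 5)^2*(m - 5)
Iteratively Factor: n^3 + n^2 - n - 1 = (n + 1)*(n^2 - 1) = (n - 1)*(n + 1)*(n + 1)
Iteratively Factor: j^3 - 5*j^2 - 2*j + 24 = (j - 3)*(j^2 - 2*j - 8) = (j - 4)*(j - 3)*(j + 2)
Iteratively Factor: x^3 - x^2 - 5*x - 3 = (x + 1)*(x^2 - 2*x - 3) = (x - 3)*(x + 1)*(x + 1)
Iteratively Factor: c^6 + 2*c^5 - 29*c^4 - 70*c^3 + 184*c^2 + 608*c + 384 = (c - 4)*(c^5 + 6*c^4 - 5*c^3 - 90*c^2 - 176*c - 96) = (c - 4)*(c + 4)*(c^4 + 2*c^3 - 13*c^2 - 38*c - 24) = (c - 4)^2*(c + 4)*(c^3 + 6*c^2 + 11*c + 6) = (c - 4)^2*(c + 1)*(c + 4)*(c^2 + 5*c + 6) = (c - 4)^2*(c + 1)*(c + 2)*(c + 4)*(c + 3)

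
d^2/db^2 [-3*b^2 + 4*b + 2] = -6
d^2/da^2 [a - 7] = 0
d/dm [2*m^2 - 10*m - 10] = 4*m - 10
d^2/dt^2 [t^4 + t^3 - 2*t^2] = 12*t^2 + 6*t - 4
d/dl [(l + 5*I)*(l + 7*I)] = 2*l + 12*I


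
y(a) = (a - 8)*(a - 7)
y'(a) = 2*a - 15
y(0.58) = 47.64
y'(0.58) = -13.84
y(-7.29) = 218.49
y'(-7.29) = -29.58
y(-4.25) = 137.81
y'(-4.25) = -23.50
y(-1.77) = 85.68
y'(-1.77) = -18.54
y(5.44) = 3.99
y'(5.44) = -4.12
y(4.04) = 11.72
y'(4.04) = -6.92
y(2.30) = 26.79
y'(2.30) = -10.40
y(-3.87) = 129.03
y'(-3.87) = -22.74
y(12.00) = 20.00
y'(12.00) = 9.00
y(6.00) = 2.00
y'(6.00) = -3.00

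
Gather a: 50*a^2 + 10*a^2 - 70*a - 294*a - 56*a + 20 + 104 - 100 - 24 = 60*a^2 - 420*a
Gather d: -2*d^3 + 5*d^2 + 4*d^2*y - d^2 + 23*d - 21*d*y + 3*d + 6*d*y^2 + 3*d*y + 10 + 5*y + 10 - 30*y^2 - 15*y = -2*d^3 + d^2*(4*y + 4) + d*(6*y^2 - 18*y + 26) - 30*y^2 - 10*y + 20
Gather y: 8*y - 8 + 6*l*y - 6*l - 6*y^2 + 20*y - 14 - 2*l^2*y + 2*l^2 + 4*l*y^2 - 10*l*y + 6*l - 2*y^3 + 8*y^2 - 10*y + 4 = 2*l^2 - 2*y^3 + y^2*(4*l + 2) + y*(-2*l^2 - 4*l + 18) - 18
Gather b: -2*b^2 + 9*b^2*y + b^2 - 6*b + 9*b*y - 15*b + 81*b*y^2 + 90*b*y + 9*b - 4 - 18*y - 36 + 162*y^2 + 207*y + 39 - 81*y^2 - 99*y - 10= b^2*(9*y - 1) + b*(81*y^2 + 99*y - 12) + 81*y^2 + 90*y - 11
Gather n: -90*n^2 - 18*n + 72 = -90*n^2 - 18*n + 72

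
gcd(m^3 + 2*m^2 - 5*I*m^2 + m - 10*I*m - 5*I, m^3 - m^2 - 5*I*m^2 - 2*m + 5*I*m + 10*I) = m^2 + m*(1 - 5*I) - 5*I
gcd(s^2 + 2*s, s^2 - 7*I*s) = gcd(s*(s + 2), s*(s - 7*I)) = s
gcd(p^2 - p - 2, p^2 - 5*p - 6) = p + 1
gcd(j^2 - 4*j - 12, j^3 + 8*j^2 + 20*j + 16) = j + 2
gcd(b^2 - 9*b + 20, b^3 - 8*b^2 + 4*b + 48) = b - 4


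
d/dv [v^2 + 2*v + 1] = 2*v + 2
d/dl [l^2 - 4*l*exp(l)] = -4*l*exp(l) + 2*l - 4*exp(l)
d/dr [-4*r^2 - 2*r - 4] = -8*r - 2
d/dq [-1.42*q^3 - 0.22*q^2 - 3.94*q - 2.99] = -4.26*q^2 - 0.44*q - 3.94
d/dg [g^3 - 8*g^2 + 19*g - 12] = 3*g^2 - 16*g + 19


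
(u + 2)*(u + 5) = u^2 + 7*u + 10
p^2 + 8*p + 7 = (p + 1)*(p + 7)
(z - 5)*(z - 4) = z^2 - 9*z + 20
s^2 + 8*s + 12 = (s + 2)*(s + 6)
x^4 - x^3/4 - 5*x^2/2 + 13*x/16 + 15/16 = (x - 5/4)*(x - 1)*(x + 1/2)*(x + 3/2)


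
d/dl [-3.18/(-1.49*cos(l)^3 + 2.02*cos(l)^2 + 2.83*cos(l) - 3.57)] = (14.2146*cos(l)^2 - 12.8472*cos(l) - 8.9994)*sin(l)/(1.49*cos(l)^3 - 2.02*cos(l)^2 - 2.83*cos(l) + 3.57)^2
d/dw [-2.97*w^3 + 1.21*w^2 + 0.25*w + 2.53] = -8.91*w^2 + 2.42*w + 0.25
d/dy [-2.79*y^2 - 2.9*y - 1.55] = -5.58*y - 2.9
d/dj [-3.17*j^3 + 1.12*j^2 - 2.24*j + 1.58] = -9.51*j^2 + 2.24*j - 2.24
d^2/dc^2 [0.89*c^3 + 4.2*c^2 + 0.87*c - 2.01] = 5.34*c + 8.4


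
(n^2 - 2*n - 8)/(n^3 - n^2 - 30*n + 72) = (n + 2)/(n^2 + 3*n - 18)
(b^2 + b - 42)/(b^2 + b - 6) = (b^2 + b - 42)/(b^2 + b - 6)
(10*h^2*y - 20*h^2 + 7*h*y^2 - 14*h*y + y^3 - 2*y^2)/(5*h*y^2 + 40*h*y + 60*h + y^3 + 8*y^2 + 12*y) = (2*h*y - 4*h + y^2 - 2*y)/(y^2 + 8*y + 12)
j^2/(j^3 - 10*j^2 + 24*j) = j/(j^2 - 10*j + 24)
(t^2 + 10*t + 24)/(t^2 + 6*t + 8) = (t + 6)/(t + 2)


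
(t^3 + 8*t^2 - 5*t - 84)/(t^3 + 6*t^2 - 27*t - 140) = (t - 3)/(t - 5)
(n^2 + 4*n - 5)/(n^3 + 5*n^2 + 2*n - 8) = (n + 5)/(n^2 + 6*n + 8)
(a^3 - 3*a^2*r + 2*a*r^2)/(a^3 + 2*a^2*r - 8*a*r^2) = (a - r)/(a + 4*r)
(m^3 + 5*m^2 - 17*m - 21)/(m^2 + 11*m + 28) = (m^2 - 2*m - 3)/(m + 4)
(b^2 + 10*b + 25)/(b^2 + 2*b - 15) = (b + 5)/(b - 3)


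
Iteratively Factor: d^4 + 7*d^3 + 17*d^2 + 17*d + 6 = (d + 3)*(d^3 + 4*d^2 + 5*d + 2) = (d + 1)*(d + 3)*(d^2 + 3*d + 2) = (d + 1)^2*(d + 3)*(d + 2)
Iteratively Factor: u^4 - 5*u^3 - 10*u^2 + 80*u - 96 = (u - 3)*(u^3 - 2*u^2 - 16*u + 32) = (u - 4)*(u - 3)*(u^2 + 2*u - 8) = (u - 4)*(u - 3)*(u + 4)*(u - 2)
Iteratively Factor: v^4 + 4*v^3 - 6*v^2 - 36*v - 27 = (v + 3)*(v^3 + v^2 - 9*v - 9) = (v - 3)*(v + 3)*(v^2 + 4*v + 3) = (v - 3)*(v + 1)*(v + 3)*(v + 3)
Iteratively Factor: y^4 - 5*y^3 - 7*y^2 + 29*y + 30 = (y + 1)*(y^3 - 6*y^2 - y + 30) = (y - 3)*(y + 1)*(y^2 - 3*y - 10) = (y - 3)*(y + 1)*(y + 2)*(y - 5)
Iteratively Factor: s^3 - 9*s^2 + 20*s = (s)*(s^2 - 9*s + 20) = s*(s - 4)*(s - 5)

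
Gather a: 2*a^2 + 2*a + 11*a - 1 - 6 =2*a^2 + 13*a - 7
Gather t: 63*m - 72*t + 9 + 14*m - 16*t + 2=77*m - 88*t + 11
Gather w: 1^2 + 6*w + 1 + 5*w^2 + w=5*w^2 + 7*w + 2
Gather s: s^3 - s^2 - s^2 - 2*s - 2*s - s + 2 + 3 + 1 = s^3 - 2*s^2 - 5*s + 6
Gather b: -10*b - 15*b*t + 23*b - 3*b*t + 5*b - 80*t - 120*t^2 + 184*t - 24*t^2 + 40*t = b*(18 - 18*t) - 144*t^2 + 144*t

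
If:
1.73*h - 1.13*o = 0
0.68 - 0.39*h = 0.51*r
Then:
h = 1.74358974358974 - 1.30769230769231*r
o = 2.6693896074427 - 2.00204220558203*r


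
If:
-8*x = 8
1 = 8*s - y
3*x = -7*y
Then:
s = 5/28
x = -1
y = 3/7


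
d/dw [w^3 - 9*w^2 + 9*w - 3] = 3*w^2 - 18*w + 9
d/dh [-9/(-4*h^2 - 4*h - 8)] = 9*(-2*h - 1)/(4*(h^2 + h + 2)^2)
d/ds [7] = 0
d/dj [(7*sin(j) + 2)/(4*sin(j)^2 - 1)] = (-16*sin(j) + 14*cos(2*j) - 21)*cos(j)/(4*sin(j)^2 - 1)^2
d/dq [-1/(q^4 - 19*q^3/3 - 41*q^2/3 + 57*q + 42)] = 3*(12*q^3 - 57*q^2 - 82*q + 171)/(3*q^4 - 19*q^3 - 41*q^2 + 171*q + 126)^2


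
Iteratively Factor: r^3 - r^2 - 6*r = (r)*(r^2 - r - 6) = r*(r - 3)*(r + 2)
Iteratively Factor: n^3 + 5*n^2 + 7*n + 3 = (n + 1)*(n^2 + 4*n + 3) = (n + 1)*(n + 3)*(n + 1)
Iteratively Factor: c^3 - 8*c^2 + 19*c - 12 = (c - 4)*(c^2 - 4*c + 3) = (c - 4)*(c - 3)*(c - 1)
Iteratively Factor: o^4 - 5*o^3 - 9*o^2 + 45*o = (o - 3)*(o^3 - 2*o^2 - 15*o) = o*(o - 3)*(o^2 - 2*o - 15) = o*(o - 3)*(o + 3)*(o - 5)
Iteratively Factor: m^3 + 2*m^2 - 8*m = (m - 2)*(m^2 + 4*m) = m*(m - 2)*(m + 4)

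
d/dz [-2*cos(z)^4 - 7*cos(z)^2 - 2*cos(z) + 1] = 2*(10*cos(z) + cos(3*z) + 1)*sin(z)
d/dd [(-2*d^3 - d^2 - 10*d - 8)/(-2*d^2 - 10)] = (d^4 + 10*d^2 - 3*d + 25)/(d^4 + 10*d^2 + 25)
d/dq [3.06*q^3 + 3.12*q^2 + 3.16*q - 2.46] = 9.18*q^2 + 6.24*q + 3.16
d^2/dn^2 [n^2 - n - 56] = 2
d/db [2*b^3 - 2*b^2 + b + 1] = 6*b^2 - 4*b + 1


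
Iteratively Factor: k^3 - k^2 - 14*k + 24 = (k - 3)*(k^2 + 2*k - 8) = (k - 3)*(k - 2)*(k + 4)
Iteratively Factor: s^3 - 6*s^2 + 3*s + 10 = (s - 5)*(s^2 - s - 2) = (s - 5)*(s - 2)*(s + 1)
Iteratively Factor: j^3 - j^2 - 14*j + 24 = (j - 2)*(j^2 + j - 12) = (j - 3)*(j - 2)*(j + 4)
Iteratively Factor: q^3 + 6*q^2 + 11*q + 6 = (q + 1)*(q^2 + 5*q + 6) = (q + 1)*(q + 2)*(q + 3)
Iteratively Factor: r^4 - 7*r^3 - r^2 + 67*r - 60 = (r - 1)*(r^3 - 6*r^2 - 7*r + 60) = (r - 1)*(r + 3)*(r^2 - 9*r + 20) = (r - 4)*(r - 1)*(r + 3)*(r - 5)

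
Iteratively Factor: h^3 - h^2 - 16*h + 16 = (h - 4)*(h^2 + 3*h - 4) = (h - 4)*(h - 1)*(h + 4)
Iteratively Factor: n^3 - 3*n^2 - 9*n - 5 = (n + 1)*(n^2 - 4*n - 5) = (n - 5)*(n + 1)*(n + 1)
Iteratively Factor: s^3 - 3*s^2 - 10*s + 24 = (s - 2)*(s^2 - s - 12) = (s - 4)*(s - 2)*(s + 3)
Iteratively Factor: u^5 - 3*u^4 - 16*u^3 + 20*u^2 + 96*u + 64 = (u + 2)*(u^4 - 5*u^3 - 6*u^2 + 32*u + 32) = (u - 4)*(u + 2)*(u^3 - u^2 - 10*u - 8) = (u - 4)^2*(u + 2)*(u^2 + 3*u + 2) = (u - 4)^2*(u + 1)*(u + 2)*(u + 2)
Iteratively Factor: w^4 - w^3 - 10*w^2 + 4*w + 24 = (w - 2)*(w^3 + w^2 - 8*w - 12) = (w - 2)*(w + 2)*(w^2 - w - 6) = (w - 3)*(w - 2)*(w + 2)*(w + 2)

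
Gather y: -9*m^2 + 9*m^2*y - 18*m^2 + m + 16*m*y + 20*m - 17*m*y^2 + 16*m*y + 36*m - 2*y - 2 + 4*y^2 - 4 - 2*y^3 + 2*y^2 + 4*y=-27*m^2 + 57*m - 2*y^3 + y^2*(6 - 17*m) + y*(9*m^2 + 32*m + 2) - 6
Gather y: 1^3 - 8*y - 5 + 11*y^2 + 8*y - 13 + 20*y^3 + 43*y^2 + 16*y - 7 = 20*y^3 + 54*y^2 + 16*y - 24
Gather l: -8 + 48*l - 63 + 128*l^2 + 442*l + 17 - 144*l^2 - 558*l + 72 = -16*l^2 - 68*l + 18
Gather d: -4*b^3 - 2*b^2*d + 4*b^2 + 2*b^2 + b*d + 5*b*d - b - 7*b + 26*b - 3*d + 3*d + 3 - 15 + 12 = -4*b^3 + 6*b^2 + 18*b + d*(-2*b^2 + 6*b)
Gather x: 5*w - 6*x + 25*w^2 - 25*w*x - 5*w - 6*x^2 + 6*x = 25*w^2 - 25*w*x - 6*x^2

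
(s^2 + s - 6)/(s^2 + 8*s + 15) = (s - 2)/(s + 5)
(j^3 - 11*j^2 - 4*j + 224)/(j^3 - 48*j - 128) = (j - 7)/(j + 4)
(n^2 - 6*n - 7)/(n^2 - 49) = (n + 1)/(n + 7)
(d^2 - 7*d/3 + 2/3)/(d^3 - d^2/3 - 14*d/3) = (-3*d^2 + 7*d - 2)/(d*(-3*d^2 + d + 14))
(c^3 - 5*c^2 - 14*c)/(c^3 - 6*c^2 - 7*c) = (c + 2)/(c + 1)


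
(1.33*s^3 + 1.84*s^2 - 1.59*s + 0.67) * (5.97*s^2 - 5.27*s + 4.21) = 7.9401*s^5 + 3.9757*s^4 - 13.5898*s^3 + 20.1256*s^2 - 10.2248*s + 2.8207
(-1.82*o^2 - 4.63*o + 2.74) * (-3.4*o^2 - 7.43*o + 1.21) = 6.188*o^4 + 29.2646*o^3 + 22.8827*o^2 - 25.9605*o + 3.3154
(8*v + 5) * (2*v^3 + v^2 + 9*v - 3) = 16*v^4 + 18*v^3 + 77*v^2 + 21*v - 15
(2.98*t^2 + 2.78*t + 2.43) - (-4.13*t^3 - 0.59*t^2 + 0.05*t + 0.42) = 4.13*t^3 + 3.57*t^2 + 2.73*t + 2.01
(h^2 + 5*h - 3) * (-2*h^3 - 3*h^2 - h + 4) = -2*h^5 - 13*h^4 - 10*h^3 + 8*h^2 + 23*h - 12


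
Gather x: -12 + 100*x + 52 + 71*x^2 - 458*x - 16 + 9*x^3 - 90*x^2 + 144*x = 9*x^3 - 19*x^2 - 214*x + 24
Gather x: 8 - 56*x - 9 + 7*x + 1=-49*x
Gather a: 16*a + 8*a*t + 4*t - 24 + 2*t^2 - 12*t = a*(8*t + 16) + 2*t^2 - 8*t - 24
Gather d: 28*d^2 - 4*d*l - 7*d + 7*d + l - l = 28*d^2 - 4*d*l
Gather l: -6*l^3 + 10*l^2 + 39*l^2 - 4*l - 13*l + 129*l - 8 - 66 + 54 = -6*l^3 + 49*l^2 + 112*l - 20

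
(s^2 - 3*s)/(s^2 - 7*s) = (s - 3)/(s - 7)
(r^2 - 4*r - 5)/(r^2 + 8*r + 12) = (r^2 - 4*r - 5)/(r^2 + 8*r + 12)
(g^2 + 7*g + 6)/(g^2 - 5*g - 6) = (g + 6)/(g - 6)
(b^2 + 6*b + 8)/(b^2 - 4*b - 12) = (b + 4)/(b - 6)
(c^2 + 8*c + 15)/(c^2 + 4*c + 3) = (c + 5)/(c + 1)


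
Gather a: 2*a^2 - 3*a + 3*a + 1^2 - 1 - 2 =2*a^2 - 2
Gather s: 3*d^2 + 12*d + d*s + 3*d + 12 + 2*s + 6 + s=3*d^2 + 15*d + s*(d + 3) + 18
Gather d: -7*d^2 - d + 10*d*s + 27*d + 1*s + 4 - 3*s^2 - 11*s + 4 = -7*d^2 + d*(10*s + 26) - 3*s^2 - 10*s + 8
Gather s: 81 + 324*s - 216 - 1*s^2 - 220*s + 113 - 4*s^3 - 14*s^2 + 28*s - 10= -4*s^3 - 15*s^2 + 132*s - 32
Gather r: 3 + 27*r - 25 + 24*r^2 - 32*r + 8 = 24*r^2 - 5*r - 14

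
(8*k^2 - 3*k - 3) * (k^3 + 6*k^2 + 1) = 8*k^5 + 45*k^4 - 21*k^3 - 10*k^2 - 3*k - 3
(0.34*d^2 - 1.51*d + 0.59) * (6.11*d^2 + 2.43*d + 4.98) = 2.0774*d^4 - 8.3999*d^3 + 1.6288*d^2 - 6.0861*d + 2.9382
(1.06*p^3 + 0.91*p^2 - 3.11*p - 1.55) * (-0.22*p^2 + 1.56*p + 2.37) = -0.2332*p^5 + 1.4534*p^4 + 4.616*p^3 - 2.3539*p^2 - 9.7887*p - 3.6735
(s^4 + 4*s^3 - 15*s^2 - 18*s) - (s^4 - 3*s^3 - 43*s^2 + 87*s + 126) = 7*s^3 + 28*s^2 - 105*s - 126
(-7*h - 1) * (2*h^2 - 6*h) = -14*h^3 + 40*h^2 + 6*h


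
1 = 1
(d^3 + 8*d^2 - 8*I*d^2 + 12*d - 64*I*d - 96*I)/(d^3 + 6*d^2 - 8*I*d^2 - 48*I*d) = (d + 2)/d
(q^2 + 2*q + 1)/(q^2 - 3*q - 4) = (q + 1)/(q - 4)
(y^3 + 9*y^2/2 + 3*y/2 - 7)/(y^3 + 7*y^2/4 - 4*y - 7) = 2*(2*y^2 + 5*y - 7)/(4*y^2 - y - 14)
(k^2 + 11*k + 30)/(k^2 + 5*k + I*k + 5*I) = (k + 6)/(k + I)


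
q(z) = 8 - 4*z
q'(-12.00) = -4.00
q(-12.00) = 56.00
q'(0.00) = -4.00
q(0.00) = 8.00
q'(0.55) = -4.00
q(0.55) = 5.80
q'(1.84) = -4.00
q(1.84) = 0.64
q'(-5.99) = -4.00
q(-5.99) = 31.96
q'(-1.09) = -4.00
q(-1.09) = 12.36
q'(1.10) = -4.00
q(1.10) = 3.60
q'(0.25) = -4.00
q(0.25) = 7.00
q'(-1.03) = -4.00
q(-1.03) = 12.12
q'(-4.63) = -4.00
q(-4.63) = 26.52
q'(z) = -4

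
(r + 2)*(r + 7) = r^2 + 9*r + 14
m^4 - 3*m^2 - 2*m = m*(m - 2)*(m + 1)^2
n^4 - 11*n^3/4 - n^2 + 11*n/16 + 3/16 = (n - 3)*(n - 1/2)*(n + 1/4)*(n + 1/2)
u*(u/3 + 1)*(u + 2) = u^3/3 + 5*u^2/3 + 2*u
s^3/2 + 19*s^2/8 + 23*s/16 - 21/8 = (s/2 + 1)*(s - 3/4)*(s + 7/2)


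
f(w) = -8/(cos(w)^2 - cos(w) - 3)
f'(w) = -8*(2*sin(w)*cos(w) - sin(w))/(cos(w)^2 - cos(w) - 3)^2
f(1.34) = 2.52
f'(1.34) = 0.42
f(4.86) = 2.56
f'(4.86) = -0.57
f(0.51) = 2.57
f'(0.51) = -0.30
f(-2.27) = 4.12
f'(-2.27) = -3.71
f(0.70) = 2.52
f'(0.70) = -0.27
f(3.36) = 7.47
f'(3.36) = -4.46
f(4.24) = 3.42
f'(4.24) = -2.49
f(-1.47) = 2.59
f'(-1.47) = -0.67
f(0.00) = 2.67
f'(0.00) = 0.00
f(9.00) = 6.36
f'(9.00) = 5.87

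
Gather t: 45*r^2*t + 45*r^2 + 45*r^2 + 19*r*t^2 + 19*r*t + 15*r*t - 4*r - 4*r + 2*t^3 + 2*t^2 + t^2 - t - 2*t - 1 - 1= 90*r^2 - 8*r + 2*t^3 + t^2*(19*r + 3) + t*(45*r^2 + 34*r - 3) - 2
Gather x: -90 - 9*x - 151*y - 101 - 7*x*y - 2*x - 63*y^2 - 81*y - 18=x*(-7*y - 11) - 63*y^2 - 232*y - 209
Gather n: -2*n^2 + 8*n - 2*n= -2*n^2 + 6*n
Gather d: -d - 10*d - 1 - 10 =-11*d - 11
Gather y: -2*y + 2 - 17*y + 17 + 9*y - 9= 10 - 10*y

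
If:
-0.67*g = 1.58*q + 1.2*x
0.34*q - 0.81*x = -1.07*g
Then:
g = 1.1538146021329*x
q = -1.24876948318294*x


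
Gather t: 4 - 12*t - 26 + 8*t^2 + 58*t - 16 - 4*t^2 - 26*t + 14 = 4*t^2 + 20*t - 24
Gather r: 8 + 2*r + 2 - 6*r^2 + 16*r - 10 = -6*r^2 + 18*r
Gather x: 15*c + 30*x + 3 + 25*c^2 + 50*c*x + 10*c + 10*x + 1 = 25*c^2 + 25*c + x*(50*c + 40) + 4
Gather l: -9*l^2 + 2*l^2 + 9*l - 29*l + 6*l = -7*l^2 - 14*l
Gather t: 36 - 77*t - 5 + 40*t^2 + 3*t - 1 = 40*t^2 - 74*t + 30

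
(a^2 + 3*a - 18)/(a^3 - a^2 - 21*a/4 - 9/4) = 4*(a + 6)/(4*a^2 + 8*a + 3)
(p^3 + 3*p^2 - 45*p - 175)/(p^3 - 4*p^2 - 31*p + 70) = (p + 5)/(p - 2)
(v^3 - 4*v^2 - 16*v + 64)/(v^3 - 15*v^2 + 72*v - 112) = (v + 4)/(v - 7)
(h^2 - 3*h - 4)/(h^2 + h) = (h - 4)/h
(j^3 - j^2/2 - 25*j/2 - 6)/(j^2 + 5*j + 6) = (j^2 - 7*j/2 - 2)/(j + 2)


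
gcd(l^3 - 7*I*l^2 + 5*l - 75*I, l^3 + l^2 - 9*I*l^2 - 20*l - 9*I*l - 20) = l - 5*I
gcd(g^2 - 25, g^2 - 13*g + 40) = g - 5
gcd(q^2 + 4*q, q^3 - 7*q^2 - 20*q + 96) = q + 4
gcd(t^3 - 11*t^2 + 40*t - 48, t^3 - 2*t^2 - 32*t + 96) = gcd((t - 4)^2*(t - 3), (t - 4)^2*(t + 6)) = t^2 - 8*t + 16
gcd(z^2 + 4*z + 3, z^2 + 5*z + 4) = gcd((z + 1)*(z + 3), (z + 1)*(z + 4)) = z + 1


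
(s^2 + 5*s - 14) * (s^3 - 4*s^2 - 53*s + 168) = s^5 + s^4 - 87*s^3 - 41*s^2 + 1582*s - 2352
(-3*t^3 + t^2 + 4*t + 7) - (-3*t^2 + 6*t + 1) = -3*t^3 + 4*t^2 - 2*t + 6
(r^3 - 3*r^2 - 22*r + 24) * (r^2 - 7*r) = r^5 - 10*r^4 - r^3 + 178*r^2 - 168*r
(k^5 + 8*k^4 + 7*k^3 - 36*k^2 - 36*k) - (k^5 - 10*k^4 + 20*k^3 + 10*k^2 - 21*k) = 18*k^4 - 13*k^3 - 46*k^2 - 15*k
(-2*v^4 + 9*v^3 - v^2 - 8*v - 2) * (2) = -4*v^4 + 18*v^3 - 2*v^2 - 16*v - 4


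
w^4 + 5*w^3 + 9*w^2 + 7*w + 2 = (w + 1)^3*(w + 2)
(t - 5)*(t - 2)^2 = t^3 - 9*t^2 + 24*t - 20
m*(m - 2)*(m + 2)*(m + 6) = m^4 + 6*m^3 - 4*m^2 - 24*m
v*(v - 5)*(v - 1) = v^3 - 6*v^2 + 5*v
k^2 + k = k*(k + 1)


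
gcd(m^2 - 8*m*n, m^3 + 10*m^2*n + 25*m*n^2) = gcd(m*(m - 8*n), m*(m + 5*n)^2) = m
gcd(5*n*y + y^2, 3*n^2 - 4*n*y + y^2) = 1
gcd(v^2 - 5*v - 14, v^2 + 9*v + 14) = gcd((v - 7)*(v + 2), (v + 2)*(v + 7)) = v + 2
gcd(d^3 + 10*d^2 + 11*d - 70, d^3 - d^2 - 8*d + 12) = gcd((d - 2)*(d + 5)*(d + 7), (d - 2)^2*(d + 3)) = d - 2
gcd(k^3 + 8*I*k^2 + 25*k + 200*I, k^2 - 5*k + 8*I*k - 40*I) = k + 8*I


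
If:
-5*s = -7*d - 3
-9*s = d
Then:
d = -27/68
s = 3/68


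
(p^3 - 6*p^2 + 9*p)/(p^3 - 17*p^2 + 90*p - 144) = p*(p - 3)/(p^2 - 14*p + 48)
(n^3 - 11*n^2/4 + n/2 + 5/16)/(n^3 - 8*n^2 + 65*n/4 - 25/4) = (n + 1/4)/(n - 5)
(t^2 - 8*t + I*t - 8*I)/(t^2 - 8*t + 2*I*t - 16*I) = (t + I)/(t + 2*I)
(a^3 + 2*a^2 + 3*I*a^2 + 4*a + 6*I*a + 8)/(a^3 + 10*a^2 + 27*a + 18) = (a^3 + a^2*(2 + 3*I) + a*(4 + 6*I) + 8)/(a^3 + 10*a^2 + 27*a + 18)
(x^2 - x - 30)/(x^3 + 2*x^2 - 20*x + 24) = (x^2 - x - 30)/(x^3 + 2*x^2 - 20*x + 24)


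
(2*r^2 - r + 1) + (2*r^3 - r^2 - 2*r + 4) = 2*r^3 + r^2 - 3*r + 5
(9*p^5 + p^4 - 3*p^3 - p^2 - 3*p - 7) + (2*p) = 9*p^5 + p^4 - 3*p^3 - p^2 - p - 7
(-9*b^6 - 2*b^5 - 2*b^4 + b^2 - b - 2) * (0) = 0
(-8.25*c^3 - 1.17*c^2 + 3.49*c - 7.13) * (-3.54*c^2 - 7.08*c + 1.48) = 29.205*c^5 + 62.5518*c^4 - 16.281*c^3 - 1.2006*c^2 + 55.6456*c - 10.5524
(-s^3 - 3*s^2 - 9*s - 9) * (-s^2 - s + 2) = s^5 + 4*s^4 + 10*s^3 + 12*s^2 - 9*s - 18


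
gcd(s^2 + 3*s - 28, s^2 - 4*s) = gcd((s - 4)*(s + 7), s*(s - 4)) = s - 4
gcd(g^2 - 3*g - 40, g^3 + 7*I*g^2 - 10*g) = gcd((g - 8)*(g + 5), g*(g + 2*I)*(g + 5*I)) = 1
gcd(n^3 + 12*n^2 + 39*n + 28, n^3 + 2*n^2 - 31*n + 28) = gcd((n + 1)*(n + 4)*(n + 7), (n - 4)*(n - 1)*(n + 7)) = n + 7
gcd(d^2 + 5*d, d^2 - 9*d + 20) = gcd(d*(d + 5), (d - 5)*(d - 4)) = 1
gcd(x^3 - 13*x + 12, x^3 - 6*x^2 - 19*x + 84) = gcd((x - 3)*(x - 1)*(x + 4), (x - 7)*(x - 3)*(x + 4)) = x^2 + x - 12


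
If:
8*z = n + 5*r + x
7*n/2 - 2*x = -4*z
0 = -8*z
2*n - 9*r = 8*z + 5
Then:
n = 100/139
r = -55/139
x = 175/139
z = 0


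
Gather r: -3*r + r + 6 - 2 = 4 - 2*r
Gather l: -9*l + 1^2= 1 - 9*l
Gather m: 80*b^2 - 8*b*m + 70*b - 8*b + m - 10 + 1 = 80*b^2 + 62*b + m*(1 - 8*b) - 9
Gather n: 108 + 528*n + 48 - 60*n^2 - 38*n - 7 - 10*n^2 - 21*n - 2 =-70*n^2 + 469*n + 147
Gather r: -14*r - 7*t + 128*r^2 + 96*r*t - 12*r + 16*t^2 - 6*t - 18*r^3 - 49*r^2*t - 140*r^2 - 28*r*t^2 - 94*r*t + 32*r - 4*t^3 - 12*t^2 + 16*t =-18*r^3 + r^2*(-49*t - 12) + r*(-28*t^2 + 2*t + 6) - 4*t^3 + 4*t^2 + 3*t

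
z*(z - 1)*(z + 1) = z^3 - z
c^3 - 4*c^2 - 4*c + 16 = (c - 4)*(c - 2)*(c + 2)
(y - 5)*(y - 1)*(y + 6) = y^3 - 31*y + 30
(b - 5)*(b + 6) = b^2 + b - 30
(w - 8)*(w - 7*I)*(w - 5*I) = w^3 - 8*w^2 - 12*I*w^2 - 35*w + 96*I*w + 280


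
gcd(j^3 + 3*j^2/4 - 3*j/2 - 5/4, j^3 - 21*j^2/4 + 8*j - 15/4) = j - 5/4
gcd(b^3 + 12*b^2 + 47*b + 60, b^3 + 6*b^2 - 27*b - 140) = b + 4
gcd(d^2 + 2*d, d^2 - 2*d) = d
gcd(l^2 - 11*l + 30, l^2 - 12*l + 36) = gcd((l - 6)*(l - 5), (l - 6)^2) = l - 6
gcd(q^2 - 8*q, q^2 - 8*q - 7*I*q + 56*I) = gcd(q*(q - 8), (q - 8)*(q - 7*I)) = q - 8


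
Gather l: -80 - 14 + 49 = -45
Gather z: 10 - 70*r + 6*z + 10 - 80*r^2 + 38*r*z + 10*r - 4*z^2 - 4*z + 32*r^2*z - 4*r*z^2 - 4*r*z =-80*r^2 - 60*r + z^2*(-4*r - 4) + z*(32*r^2 + 34*r + 2) + 20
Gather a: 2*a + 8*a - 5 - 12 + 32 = 10*a + 15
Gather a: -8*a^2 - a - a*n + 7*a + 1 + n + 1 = -8*a^2 + a*(6 - n) + n + 2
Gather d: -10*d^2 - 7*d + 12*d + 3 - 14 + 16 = -10*d^2 + 5*d + 5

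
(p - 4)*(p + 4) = p^2 - 16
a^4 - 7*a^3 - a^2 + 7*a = a*(a - 7)*(a - 1)*(a + 1)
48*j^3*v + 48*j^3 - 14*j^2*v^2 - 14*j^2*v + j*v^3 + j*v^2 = (-8*j + v)*(-6*j + v)*(j*v + j)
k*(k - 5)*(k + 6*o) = k^3 + 6*k^2*o - 5*k^2 - 30*k*o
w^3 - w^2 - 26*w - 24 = (w - 6)*(w + 1)*(w + 4)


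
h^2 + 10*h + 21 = (h + 3)*(h + 7)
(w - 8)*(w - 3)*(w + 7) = w^3 - 4*w^2 - 53*w + 168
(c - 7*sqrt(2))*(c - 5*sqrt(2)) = c^2 - 12*sqrt(2)*c + 70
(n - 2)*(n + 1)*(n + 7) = n^3 + 6*n^2 - 9*n - 14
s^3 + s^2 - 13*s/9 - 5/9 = (s - 1)*(s + 1/3)*(s + 5/3)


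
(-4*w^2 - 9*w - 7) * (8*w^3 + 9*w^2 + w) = -32*w^5 - 108*w^4 - 141*w^3 - 72*w^2 - 7*w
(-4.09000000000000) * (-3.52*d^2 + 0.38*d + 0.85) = 14.3968*d^2 - 1.5542*d - 3.4765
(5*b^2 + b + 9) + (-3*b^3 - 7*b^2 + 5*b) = -3*b^3 - 2*b^2 + 6*b + 9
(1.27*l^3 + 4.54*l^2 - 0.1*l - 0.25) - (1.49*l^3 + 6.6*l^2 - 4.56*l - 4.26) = -0.22*l^3 - 2.06*l^2 + 4.46*l + 4.01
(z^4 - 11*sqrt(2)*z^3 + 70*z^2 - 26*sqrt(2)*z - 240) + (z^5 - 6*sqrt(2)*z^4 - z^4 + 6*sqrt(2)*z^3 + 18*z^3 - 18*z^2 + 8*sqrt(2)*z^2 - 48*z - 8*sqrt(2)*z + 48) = z^5 - 6*sqrt(2)*z^4 - 5*sqrt(2)*z^3 + 18*z^3 + 8*sqrt(2)*z^2 + 52*z^2 - 34*sqrt(2)*z - 48*z - 192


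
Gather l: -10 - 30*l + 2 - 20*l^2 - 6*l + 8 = -20*l^2 - 36*l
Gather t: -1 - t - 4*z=-t - 4*z - 1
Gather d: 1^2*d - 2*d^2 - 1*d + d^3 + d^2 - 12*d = d^3 - d^2 - 12*d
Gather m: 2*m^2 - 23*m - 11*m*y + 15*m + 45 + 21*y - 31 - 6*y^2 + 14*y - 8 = 2*m^2 + m*(-11*y - 8) - 6*y^2 + 35*y + 6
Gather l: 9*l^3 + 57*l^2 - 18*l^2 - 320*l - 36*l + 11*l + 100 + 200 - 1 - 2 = 9*l^3 + 39*l^2 - 345*l + 297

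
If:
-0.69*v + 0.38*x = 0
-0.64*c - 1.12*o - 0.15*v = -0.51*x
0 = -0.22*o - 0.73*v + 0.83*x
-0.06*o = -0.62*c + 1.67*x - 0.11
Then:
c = -0.09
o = 0.06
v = 0.02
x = 0.03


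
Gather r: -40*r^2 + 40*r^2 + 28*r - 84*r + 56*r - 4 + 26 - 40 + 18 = 0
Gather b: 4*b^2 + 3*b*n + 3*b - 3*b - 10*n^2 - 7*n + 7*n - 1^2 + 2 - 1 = 4*b^2 + 3*b*n - 10*n^2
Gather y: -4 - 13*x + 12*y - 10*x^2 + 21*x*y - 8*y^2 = -10*x^2 - 13*x - 8*y^2 + y*(21*x + 12) - 4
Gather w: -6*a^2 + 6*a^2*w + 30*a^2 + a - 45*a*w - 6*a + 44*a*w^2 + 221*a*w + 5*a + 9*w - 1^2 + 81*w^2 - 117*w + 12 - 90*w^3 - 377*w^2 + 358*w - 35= 24*a^2 - 90*w^3 + w^2*(44*a - 296) + w*(6*a^2 + 176*a + 250) - 24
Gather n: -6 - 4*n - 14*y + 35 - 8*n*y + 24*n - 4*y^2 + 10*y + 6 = n*(20 - 8*y) - 4*y^2 - 4*y + 35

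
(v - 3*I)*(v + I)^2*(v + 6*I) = v^4 + 5*I*v^3 + 11*v^2 + 33*I*v - 18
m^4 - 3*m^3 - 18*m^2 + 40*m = m*(m - 5)*(m - 2)*(m + 4)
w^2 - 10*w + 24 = (w - 6)*(w - 4)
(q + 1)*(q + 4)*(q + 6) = q^3 + 11*q^2 + 34*q + 24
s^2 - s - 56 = (s - 8)*(s + 7)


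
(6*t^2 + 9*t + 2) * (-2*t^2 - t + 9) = -12*t^4 - 24*t^3 + 41*t^2 + 79*t + 18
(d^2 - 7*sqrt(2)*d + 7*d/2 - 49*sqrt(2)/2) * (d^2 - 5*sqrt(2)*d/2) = d^4 - 19*sqrt(2)*d^3/2 + 7*d^3/2 - 133*sqrt(2)*d^2/4 + 35*d^2 + 245*d/2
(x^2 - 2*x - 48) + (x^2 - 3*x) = 2*x^2 - 5*x - 48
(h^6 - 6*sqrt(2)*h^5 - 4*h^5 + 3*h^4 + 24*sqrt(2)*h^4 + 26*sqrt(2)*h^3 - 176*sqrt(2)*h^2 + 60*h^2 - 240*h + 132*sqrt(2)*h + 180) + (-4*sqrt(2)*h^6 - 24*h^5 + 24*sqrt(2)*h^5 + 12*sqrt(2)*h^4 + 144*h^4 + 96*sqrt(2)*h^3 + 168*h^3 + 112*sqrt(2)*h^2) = -4*sqrt(2)*h^6 + h^6 - 28*h^5 + 18*sqrt(2)*h^5 + 36*sqrt(2)*h^4 + 147*h^4 + 168*h^3 + 122*sqrt(2)*h^3 - 64*sqrt(2)*h^2 + 60*h^2 - 240*h + 132*sqrt(2)*h + 180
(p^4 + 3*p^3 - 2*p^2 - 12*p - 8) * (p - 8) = p^5 - 5*p^4 - 26*p^3 + 4*p^2 + 88*p + 64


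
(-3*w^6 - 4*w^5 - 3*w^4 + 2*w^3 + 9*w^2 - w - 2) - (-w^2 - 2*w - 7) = -3*w^6 - 4*w^5 - 3*w^4 + 2*w^3 + 10*w^2 + w + 5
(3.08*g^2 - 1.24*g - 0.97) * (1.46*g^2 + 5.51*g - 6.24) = 4.4968*g^4 + 15.1604*g^3 - 27.4678*g^2 + 2.3929*g + 6.0528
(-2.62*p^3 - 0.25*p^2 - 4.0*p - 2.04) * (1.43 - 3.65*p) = 9.563*p^4 - 2.8341*p^3 + 14.2425*p^2 + 1.726*p - 2.9172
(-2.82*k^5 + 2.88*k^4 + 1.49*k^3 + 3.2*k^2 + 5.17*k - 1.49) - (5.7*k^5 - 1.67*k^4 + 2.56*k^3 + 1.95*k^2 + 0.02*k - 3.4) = -8.52*k^5 + 4.55*k^4 - 1.07*k^3 + 1.25*k^2 + 5.15*k + 1.91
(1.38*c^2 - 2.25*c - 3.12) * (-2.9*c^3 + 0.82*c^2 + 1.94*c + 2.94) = -4.002*c^5 + 7.6566*c^4 + 9.8802*c^3 - 2.8662*c^2 - 12.6678*c - 9.1728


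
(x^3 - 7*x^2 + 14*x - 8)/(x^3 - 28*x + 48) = (x - 1)/(x + 6)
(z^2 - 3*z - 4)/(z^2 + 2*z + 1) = (z - 4)/(z + 1)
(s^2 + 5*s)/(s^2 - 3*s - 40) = s/(s - 8)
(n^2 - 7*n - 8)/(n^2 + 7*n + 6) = (n - 8)/(n + 6)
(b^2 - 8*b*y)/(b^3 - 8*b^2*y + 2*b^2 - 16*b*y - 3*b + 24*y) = b/(b^2 + 2*b - 3)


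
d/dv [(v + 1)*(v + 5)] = 2*v + 6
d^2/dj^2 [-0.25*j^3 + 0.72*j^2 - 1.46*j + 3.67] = 1.44 - 1.5*j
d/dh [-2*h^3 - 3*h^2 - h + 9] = -6*h^2 - 6*h - 1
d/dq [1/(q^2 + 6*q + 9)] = 2*(-q - 3)/(q^2 + 6*q + 9)^2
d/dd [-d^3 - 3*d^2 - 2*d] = -3*d^2 - 6*d - 2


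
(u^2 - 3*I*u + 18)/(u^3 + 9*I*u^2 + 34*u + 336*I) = (u + 3*I)/(u^2 + 15*I*u - 56)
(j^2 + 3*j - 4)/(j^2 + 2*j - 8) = (j - 1)/(j - 2)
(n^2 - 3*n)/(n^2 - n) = (n - 3)/(n - 1)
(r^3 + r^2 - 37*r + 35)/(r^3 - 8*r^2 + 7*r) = (r^2 + 2*r - 35)/(r*(r - 7))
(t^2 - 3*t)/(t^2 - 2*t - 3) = t/(t + 1)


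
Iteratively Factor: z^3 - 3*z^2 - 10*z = (z)*(z^2 - 3*z - 10) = z*(z + 2)*(z - 5)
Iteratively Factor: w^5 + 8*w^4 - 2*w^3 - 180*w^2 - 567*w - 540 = (w + 3)*(w^4 + 5*w^3 - 17*w^2 - 129*w - 180) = (w + 3)*(w + 4)*(w^3 + w^2 - 21*w - 45) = (w - 5)*(w + 3)*(w + 4)*(w^2 + 6*w + 9) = (w - 5)*(w + 3)^2*(w + 4)*(w + 3)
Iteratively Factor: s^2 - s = (s)*(s - 1)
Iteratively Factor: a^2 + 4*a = (a + 4)*(a)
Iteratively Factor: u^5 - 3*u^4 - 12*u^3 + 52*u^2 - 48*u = (u)*(u^4 - 3*u^3 - 12*u^2 + 52*u - 48) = u*(u + 4)*(u^3 - 7*u^2 + 16*u - 12) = u*(u - 3)*(u + 4)*(u^2 - 4*u + 4) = u*(u - 3)*(u - 2)*(u + 4)*(u - 2)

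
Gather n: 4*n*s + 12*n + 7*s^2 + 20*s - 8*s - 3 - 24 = n*(4*s + 12) + 7*s^2 + 12*s - 27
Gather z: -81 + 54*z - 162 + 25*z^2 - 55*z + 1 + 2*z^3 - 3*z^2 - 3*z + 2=2*z^3 + 22*z^2 - 4*z - 240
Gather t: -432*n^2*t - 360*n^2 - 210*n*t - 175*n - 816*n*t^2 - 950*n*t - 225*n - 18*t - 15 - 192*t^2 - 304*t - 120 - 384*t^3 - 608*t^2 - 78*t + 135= -360*n^2 - 400*n - 384*t^3 + t^2*(-816*n - 800) + t*(-432*n^2 - 1160*n - 400)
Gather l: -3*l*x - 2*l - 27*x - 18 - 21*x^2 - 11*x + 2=l*(-3*x - 2) - 21*x^2 - 38*x - 16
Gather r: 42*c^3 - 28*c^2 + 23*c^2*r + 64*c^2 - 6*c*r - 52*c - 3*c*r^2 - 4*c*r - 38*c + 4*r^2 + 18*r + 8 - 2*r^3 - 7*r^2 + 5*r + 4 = 42*c^3 + 36*c^2 - 90*c - 2*r^3 + r^2*(-3*c - 3) + r*(23*c^2 - 10*c + 23) + 12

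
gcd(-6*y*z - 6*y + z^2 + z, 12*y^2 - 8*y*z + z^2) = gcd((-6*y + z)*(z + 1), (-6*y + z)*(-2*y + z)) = 6*y - z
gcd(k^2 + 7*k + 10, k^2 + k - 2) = k + 2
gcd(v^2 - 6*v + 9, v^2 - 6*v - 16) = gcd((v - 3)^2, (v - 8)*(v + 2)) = 1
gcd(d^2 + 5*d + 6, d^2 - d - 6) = d + 2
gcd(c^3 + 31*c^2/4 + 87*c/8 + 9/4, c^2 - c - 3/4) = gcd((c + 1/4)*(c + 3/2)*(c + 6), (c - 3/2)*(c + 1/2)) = 1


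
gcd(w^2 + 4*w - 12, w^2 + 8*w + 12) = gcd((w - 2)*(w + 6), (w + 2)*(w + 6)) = w + 6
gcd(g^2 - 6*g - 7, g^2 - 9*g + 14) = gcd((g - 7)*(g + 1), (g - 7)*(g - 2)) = g - 7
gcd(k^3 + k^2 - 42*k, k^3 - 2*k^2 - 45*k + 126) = k^2 + k - 42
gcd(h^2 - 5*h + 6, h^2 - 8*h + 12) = h - 2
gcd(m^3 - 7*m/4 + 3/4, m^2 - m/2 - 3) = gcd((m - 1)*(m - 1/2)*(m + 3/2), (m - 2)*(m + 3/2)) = m + 3/2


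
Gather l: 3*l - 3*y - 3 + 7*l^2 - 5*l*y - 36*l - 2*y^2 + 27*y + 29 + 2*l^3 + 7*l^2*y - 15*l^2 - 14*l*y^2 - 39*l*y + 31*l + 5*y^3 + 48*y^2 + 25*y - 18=2*l^3 + l^2*(7*y - 8) + l*(-14*y^2 - 44*y - 2) + 5*y^3 + 46*y^2 + 49*y + 8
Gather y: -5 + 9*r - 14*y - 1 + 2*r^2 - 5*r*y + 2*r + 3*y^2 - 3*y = 2*r^2 + 11*r + 3*y^2 + y*(-5*r - 17) - 6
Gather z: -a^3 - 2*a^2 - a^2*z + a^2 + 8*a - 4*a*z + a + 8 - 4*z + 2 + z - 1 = -a^3 - a^2 + 9*a + z*(-a^2 - 4*a - 3) + 9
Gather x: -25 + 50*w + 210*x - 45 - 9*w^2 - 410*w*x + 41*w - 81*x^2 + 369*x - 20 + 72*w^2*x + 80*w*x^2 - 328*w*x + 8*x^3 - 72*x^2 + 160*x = -9*w^2 + 91*w + 8*x^3 + x^2*(80*w - 153) + x*(72*w^2 - 738*w + 739) - 90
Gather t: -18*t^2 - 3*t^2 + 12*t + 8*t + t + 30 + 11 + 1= -21*t^2 + 21*t + 42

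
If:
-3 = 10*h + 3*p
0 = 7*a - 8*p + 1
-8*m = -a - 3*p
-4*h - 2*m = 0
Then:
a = -201/23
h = 45/23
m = -90/23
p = -173/23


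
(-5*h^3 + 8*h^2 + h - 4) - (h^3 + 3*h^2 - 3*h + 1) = -6*h^3 + 5*h^2 + 4*h - 5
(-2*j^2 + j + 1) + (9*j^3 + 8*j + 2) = 9*j^3 - 2*j^2 + 9*j + 3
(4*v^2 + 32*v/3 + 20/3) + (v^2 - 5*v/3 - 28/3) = 5*v^2 + 9*v - 8/3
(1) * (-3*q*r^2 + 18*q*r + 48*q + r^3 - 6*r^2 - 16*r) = -3*q*r^2 + 18*q*r + 48*q + r^3 - 6*r^2 - 16*r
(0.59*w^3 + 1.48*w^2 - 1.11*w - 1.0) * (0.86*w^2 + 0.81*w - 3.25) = 0.5074*w^5 + 1.7507*w^4 - 1.6733*w^3 - 6.5691*w^2 + 2.7975*w + 3.25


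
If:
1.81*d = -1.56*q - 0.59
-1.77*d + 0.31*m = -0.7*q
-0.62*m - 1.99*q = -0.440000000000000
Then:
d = 0.23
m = 2.79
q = -0.65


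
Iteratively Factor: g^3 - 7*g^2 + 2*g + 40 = (g - 5)*(g^2 - 2*g - 8) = (g - 5)*(g + 2)*(g - 4)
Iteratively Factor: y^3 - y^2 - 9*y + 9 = (y - 1)*(y^2 - 9) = (y - 1)*(y + 3)*(y - 3)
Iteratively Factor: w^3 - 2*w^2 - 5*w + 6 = (w - 3)*(w^2 + w - 2) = (w - 3)*(w + 2)*(w - 1)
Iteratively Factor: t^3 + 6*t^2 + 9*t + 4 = (t + 4)*(t^2 + 2*t + 1) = (t + 1)*(t + 4)*(t + 1)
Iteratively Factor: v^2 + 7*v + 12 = (v + 4)*(v + 3)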